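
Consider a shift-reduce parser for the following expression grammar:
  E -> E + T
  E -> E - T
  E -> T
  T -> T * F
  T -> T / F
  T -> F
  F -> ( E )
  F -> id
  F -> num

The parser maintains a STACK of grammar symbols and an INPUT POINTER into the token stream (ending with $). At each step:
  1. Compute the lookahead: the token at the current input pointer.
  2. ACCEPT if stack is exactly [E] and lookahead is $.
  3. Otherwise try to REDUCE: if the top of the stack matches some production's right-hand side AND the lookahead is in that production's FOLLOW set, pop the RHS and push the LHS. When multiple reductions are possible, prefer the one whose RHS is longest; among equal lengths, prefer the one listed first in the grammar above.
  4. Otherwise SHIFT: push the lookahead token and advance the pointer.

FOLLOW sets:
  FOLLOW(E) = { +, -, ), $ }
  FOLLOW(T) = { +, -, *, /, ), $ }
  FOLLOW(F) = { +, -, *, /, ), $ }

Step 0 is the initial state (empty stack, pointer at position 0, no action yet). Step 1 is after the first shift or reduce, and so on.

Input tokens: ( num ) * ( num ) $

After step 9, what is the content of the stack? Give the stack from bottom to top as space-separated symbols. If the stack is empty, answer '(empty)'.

Step 1: shift (. Stack=[(] ptr=1 lookahead=num remaining=[num ) * ( num ) $]
Step 2: shift num. Stack=[( num] ptr=2 lookahead=) remaining=[) * ( num ) $]
Step 3: reduce F->num. Stack=[( F] ptr=2 lookahead=) remaining=[) * ( num ) $]
Step 4: reduce T->F. Stack=[( T] ptr=2 lookahead=) remaining=[) * ( num ) $]
Step 5: reduce E->T. Stack=[( E] ptr=2 lookahead=) remaining=[) * ( num ) $]
Step 6: shift ). Stack=[( E )] ptr=3 lookahead=* remaining=[* ( num ) $]
Step 7: reduce F->( E ). Stack=[F] ptr=3 lookahead=* remaining=[* ( num ) $]
Step 8: reduce T->F. Stack=[T] ptr=3 lookahead=* remaining=[* ( num ) $]
Step 9: shift *. Stack=[T *] ptr=4 lookahead=( remaining=[( num ) $]

Answer: T *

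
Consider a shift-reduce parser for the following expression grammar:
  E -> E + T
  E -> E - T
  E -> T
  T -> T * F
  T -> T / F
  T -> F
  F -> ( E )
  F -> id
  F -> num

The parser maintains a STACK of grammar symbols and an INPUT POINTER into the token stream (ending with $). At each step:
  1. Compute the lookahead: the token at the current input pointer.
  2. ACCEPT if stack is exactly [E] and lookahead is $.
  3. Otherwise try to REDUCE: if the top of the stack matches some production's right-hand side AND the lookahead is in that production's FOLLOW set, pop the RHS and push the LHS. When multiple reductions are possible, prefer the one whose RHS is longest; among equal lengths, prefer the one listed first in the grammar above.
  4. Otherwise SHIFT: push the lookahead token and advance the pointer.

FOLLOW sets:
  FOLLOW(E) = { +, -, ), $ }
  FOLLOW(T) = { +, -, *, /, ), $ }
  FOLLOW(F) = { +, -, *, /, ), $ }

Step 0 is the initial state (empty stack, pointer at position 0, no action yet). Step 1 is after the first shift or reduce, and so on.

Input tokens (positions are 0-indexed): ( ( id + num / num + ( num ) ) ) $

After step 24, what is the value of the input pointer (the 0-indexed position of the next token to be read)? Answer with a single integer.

Answer: 11

Derivation:
Step 1: shift (. Stack=[(] ptr=1 lookahead=( remaining=[( id + num / num + ( num ) ) ) $]
Step 2: shift (. Stack=[( (] ptr=2 lookahead=id remaining=[id + num / num + ( num ) ) ) $]
Step 3: shift id. Stack=[( ( id] ptr=3 lookahead=+ remaining=[+ num / num + ( num ) ) ) $]
Step 4: reduce F->id. Stack=[( ( F] ptr=3 lookahead=+ remaining=[+ num / num + ( num ) ) ) $]
Step 5: reduce T->F. Stack=[( ( T] ptr=3 lookahead=+ remaining=[+ num / num + ( num ) ) ) $]
Step 6: reduce E->T. Stack=[( ( E] ptr=3 lookahead=+ remaining=[+ num / num + ( num ) ) ) $]
Step 7: shift +. Stack=[( ( E +] ptr=4 lookahead=num remaining=[num / num + ( num ) ) ) $]
Step 8: shift num. Stack=[( ( E + num] ptr=5 lookahead=/ remaining=[/ num + ( num ) ) ) $]
Step 9: reduce F->num. Stack=[( ( E + F] ptr=5 lookahead=/ remaining=[/ num + ( num ) ) ) $]
Step 10: reduce T->F. Stack=[( ( E + T] ptr=5 lookahead=/ remaining=[/ num + ( num ) ) ) $]
Step 11: shift /. Stack=[( ( E + T /] ptr=6 lookahead=num remaining=[num + ( num ) ) ) $]
Step 12: shift num. Stack=[( ( E + T / num] ptr=7 lookahead=+ remaining=[+ ( num ) ) ) $]
Step 13: reduce F->num. Stack=[( ( E + T / F] ptr=7 lookahead=+ remaining=[+ ( num ) ) ) $]
Step 14: reduce T->T / F. Stack=[( ( E + T] ptr=7 lookahead=+ remaining=[+ ( num ) ) ) $]
Step 15: reduce E->E + T. Stack=[( ( E] ptr=7 lookahead=+ remaining=[+ ( num ) ) ) $]
Step 16: shift +. Stack=[( ( E +] ptr=8 lookahead=( remaining=[( num ) ) ) $]
Step 17: shift (. Stack=[( ( E + (] ptr=9 lookahead=num remaining=[num ) ) ) $]
Step 18: shift num. Stack=[( ( E + ( num] ptr=10 lookahead=) remaining=[) ) ) $]
Step 19: reduce F->num. Stack=[( ( E + ( F] ptr=10 lookahead=) remaining=[) ) ) $]
Step 20: reduce T->F. Stack=[( ( E + ( T] ptr=10 lookahead=) remaining=[) ) ) $]
Step 21: reduce E->T. Stack=[( ( E + ( E] ptr=10 lookahead=) remaining=[) ) ) $]
Step 22: shift ). Stack=[( ( E + ( E )] ptr=11 lookahead=) remaining=[) ) $]
Step 23: reduce F->( E ). Stack=[( ( E + F] ptr=11 lookahead=) remaining=[) ) $]
Step 24: reduce T->F. Stack=[( ( E + T] ptr=11 lookahead=) remaining=[) ) $]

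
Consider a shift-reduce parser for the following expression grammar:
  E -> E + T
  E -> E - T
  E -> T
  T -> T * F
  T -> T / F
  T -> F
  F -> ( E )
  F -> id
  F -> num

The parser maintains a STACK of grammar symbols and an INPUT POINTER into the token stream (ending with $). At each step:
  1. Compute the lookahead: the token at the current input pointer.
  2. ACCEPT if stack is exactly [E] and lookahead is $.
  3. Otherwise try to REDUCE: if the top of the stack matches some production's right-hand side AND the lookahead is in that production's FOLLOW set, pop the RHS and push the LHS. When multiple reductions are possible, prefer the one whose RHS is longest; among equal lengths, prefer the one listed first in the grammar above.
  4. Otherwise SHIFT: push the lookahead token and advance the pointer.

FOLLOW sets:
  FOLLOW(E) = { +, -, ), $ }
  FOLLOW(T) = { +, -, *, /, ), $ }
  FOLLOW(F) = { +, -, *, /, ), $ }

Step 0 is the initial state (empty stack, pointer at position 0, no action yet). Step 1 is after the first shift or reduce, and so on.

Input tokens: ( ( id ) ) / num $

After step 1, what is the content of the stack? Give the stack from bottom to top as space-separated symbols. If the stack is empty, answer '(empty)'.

Answer: (

Derivation:
Step 1: shift (. Stack=[(] ptr=1 lookahead=( remaining=[( id ) ) / num $]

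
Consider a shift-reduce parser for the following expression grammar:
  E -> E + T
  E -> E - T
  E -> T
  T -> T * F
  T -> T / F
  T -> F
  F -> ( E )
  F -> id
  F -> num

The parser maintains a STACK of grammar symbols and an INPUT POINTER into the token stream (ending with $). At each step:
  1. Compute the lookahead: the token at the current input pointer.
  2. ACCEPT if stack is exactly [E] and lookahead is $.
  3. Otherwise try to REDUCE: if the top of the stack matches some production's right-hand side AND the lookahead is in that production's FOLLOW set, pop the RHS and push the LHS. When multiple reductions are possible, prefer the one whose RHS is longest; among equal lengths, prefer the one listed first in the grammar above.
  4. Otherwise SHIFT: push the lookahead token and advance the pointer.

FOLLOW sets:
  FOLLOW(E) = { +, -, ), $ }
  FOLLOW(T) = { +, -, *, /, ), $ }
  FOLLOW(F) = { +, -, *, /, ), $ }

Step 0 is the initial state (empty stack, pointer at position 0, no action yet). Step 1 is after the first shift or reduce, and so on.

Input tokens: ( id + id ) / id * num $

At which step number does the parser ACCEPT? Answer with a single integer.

Step 1: shift (. Stack=[(] ptr=1 lookahead=id remaining=[id + id ) / id * num $]
Step 2: shift id. Stack=[( id] ptr=2 lookahead=+ remaining=[+ id ) / id * num $]
Step 3: reduce F->id. Stack=[( F] ptr=2 lookahead=+ remaining=[+ id ) / id * num $]
Step 4: reduce T->F. Stack=[( T] ptr=2 lookahead=+ remaining=[+ id ) / id * num $]
Step 5: reduce E->T. Stack=[( E] ptr=2 lookahead=+ remaining=[+ id ) / id * num $]
Step 6: shift +. Stack=[( E +] ptr=3 lookahead=id remaining=[id ) / id * num $]
Step 7: shift id. Stack=[( E + id] ptr=4 lookahead=) remaining=[) / id * num $]
Step 8: reduce F->id. Stack=[( E + F] ptr=4 lookahead=) remaining=[) / id * num $]
Step 9: reduce T->F. Stack=[( E + T] ptr=4 lookahead=) remaining=[) / id * num $]
Step 10: reduce E->E + T. Stack=[( E] ptr=4 lookahead=) remaining=[) / id * num $]
Step 11: shift ). Stack=[( E )] ptr=5 lookahead=/ remaining=[/ id * num $]
Step 12: reduce F->( E ). Stack=[F] ptr=5 lookahead=/ remaining=[/ id * num $]
Step 13: reduce T->F. Stack=[T] ptr=5 lookahead=/ remaining=[/ id * num $]
Step 14: shift /. Stack=[T /] ptr=6 lookahead=id remaining=[id * num $]
Step 15: shift id. Stack=[T / id] ptr=7 lookahead=* remaining=[* num $]
Step 16: reduce F->id. Stack=[T / F] ptr=7 lookahead=* remaining=[* num $]
Step 17: reduce T->T / F. Stack=[T] ptr=7 lookahead=* remaining=[* num $]
Step 18: shift *. Stack=[T *] ptr=8 lookahead=num remaining=[num $]
Step 19: shift num. Stack=[T * num] ptr=9 lookahead=$ remaining=[$]
Step 20: reduce F->num. Stack=[T * F] ptr=9 lookahead=$ remaining=[$]
Step 21: reduce T->T * F. Stack=[T] ptr=9 lookahead=$ remaining=[$]
Step 22: reduce E->T. Stack=[E] ptr=9 lookahead=$ remaining=[$]
Step 23: accept. Stack=[E] ptr=9 lookahead=$ remaining=[$]

Answer: 23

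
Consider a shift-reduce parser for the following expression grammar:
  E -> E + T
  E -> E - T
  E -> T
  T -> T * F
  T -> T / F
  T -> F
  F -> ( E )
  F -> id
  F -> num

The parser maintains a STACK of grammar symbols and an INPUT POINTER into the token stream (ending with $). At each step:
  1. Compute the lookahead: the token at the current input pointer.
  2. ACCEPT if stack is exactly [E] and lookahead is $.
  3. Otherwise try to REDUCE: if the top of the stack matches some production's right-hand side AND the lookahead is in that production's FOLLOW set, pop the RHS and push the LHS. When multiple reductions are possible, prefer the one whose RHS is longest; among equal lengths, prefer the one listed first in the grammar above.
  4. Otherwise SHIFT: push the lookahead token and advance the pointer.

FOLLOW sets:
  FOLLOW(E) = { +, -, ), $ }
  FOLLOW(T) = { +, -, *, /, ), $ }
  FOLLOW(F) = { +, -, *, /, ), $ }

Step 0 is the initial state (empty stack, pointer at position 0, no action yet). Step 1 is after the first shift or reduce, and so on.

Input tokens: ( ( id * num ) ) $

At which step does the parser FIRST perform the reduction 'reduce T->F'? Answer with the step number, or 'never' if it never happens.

Step 1: shift (. Stack=[(] ptr=1 lookahead=( remaining=[( id * num ) ) $]
Step 2: shift (. Stack=[( (] ptr=2 lookahead=id remaining=[id * num ) ) $]
Step 3: shift id. Stack=[( ( id] ptr=3 lookahead=* remaining=[* num ) ) $]
Step 4: reduce F->id. Stack=[( ( F] ptr=3 lookahead=* remaining=[* num ) ) $]
Step 5: reduce T->F. Stack=[( ( T] ptr=3 lookahead=* remaining=[* num ) ) $]

Answer: 5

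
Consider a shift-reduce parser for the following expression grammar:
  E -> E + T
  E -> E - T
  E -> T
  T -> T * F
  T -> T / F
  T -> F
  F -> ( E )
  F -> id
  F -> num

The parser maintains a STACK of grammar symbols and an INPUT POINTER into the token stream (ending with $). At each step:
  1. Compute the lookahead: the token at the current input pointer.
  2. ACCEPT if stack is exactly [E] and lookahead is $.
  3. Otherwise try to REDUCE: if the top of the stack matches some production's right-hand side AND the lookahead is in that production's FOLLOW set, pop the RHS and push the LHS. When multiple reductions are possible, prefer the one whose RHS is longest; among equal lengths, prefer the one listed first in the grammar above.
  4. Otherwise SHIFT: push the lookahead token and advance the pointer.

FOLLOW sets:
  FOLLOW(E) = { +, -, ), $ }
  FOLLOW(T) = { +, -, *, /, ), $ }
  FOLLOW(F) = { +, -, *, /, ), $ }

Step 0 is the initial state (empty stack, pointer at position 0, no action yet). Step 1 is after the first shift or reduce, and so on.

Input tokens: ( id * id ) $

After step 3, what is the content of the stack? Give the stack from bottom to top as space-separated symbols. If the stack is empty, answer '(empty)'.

Step 1: shift (. Stack=[(] ptr=1 lookahead=id remaining=[id * id ) $]
Step 2: shift id. Stack=[( id] ptr=2 lookahead=* remaining=[* id ) $]
Step 3: reduce F->id. Stack=[( F] ptr=2 lookahead=* remaining=[* id ) $]

Answer: ( F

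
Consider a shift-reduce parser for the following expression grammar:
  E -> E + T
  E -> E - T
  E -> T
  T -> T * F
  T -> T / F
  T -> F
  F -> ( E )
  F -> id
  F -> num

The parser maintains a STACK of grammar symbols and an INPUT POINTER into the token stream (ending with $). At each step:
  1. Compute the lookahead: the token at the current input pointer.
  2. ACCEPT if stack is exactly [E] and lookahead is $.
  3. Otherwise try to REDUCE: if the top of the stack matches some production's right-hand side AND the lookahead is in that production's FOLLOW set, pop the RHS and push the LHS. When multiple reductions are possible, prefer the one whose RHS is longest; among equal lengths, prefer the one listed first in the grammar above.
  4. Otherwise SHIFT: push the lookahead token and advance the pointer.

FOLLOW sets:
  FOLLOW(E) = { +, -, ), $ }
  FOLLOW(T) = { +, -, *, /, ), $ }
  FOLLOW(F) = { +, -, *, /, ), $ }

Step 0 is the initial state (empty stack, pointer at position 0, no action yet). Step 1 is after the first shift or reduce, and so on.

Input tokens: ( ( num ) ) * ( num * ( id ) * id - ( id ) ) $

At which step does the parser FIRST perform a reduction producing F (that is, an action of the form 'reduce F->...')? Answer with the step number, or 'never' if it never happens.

Answer: 4

Derivation:
Step 1: shift (. Stack=[(] ptr=1 lookahead=( remaining=[( num ) ) * ( num * ( id ) * id - ( id ) ) $]
Step 2: shift (. Stack=[( (] ptr=2 lookahead=num remaining=[num ) ) * ( num * ( id ) * id - ( id ) ) $]
Step 3: shift num. Stack=[( ( num] ptr=3 lookahead=) remaining=[) ) * ( num * ( id ) * id - ( id ) ) $]
Step 4: reduce F->num. Stack=[( ( F] ptr=3 lookahead=) remaining=[) ) * ( num * ( id ) * id - ( id ) ) $]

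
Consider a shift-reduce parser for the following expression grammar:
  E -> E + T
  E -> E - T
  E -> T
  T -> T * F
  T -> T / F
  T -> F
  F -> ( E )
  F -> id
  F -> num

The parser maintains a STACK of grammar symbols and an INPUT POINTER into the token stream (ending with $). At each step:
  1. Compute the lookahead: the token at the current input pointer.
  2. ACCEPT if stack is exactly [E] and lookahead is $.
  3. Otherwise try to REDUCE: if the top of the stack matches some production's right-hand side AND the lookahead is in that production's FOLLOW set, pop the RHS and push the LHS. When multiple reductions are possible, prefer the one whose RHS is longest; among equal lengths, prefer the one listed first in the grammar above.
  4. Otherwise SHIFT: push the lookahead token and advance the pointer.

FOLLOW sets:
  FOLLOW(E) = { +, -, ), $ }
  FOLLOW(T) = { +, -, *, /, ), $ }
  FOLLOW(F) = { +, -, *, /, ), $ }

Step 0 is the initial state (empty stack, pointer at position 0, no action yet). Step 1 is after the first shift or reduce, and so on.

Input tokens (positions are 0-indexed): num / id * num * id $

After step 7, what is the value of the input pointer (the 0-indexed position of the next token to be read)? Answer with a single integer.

Answer: 3

Derivation:
Step 1: shift num. Stack=[num] ptr=1 lookahead=/ remaining=[/ id * num * id $]
Step 2: reduce F->num. Stack=[F] ptr=1 lookahead=/ remaining=[/ id * num * id $]
Step 3: reduce T->F. Stack=[T] ptr=1 lookahead=/ remaining=[/ id * num * id $]
Step 4: shift /. Stack=[T /] ptr=2 lookahead=id remaining=[id * num * id $]
Step 5: shift id. Stack=[T / id] ptr=3 lookahead=* remaining=[* num * id $]
Step 6: reduce F->id. Stack=[T / F] ptr=3 lookahead=* remaining=[* num * id $]
Step 7: reduce T->T / F. Stack=[T] ptr=3 lookahead=* remaining=[* num * id $]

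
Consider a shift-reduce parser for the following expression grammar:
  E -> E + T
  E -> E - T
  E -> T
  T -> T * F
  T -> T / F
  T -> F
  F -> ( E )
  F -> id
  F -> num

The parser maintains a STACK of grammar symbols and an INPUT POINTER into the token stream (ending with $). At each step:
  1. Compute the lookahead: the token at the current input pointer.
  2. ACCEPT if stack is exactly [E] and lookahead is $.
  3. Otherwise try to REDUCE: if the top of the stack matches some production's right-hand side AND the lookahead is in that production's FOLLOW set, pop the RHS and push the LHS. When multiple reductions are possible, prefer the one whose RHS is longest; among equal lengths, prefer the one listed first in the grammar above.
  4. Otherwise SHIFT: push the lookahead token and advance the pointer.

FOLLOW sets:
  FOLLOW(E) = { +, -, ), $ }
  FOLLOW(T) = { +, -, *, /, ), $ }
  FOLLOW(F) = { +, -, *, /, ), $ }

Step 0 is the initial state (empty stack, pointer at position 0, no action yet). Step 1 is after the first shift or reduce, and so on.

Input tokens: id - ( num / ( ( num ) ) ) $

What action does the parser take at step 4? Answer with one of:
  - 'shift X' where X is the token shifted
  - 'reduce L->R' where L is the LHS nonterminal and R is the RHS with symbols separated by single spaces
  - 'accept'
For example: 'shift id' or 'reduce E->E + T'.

Step 1: shift id. Stack=[id] ptr=1 lookahead=- remaining=[- ( num / ( ( num ) ) ) $]
Step 2: reduce F->id. Stack=[F] ptr=1 lookahead=- remaining=[- ( num / ( ( num ) ) ) $]
Step 3: reduce T->F. Stack=[T] ptr=1 lookahead=- remaining=[- ( num / ( ( num ) ) ) $]
Step 4: reduce E->T. Stack=[E] ptr=1 lookahead=- remaining=[- ( num / ( ( num ) ) ) $]

Answer: reduce E->T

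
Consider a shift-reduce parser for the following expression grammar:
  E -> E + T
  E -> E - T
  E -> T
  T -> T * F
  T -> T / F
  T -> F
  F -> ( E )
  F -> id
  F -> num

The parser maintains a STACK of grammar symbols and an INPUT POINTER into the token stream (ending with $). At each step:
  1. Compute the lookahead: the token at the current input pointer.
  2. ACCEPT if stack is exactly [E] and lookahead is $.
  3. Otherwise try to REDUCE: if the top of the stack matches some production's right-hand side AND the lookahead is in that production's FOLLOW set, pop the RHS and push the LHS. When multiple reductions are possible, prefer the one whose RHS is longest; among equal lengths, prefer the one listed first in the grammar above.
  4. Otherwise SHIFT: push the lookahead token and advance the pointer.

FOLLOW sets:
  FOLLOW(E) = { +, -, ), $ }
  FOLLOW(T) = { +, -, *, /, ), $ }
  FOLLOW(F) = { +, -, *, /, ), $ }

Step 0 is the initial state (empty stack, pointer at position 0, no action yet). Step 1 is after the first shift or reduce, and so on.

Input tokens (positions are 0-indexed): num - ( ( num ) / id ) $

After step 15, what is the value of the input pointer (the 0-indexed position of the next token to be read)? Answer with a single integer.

Answer: 7

Derivation:
Step 1: shift num. Stack=[num] ptr=1 lookahead=- remaining=[- ( ( num ) / id ) $]
Step 2: reduce F->num. Stack=[F] ptr=1 lookahead=- remaining=[- ( ( num ) / id ) $]
Step 3: reduce T->F. Stack=[T] ptr=1 lookahead=- remaining=[- ( ( num ) / id ) $]
Step 4: reduce E->T. Stack=[E] ptr=1 lookahead=- remaining=[- ( ( num ) / id ) $]
Step 5: shift -. Stack=[E -] ptr=2 lookahead=( remaining=[( ( num ) / id ) $]
Step 6: shift (. Stack=[E - (] ptr=3 lookahead=( remaining=[( num ) / id ) $]
Step 7: shift (. Stack=[E - ( (] ptr=4 lookahead=num remaining=[num ) / id ) $]
Step 8: shift num. Stack=[E - ( ( num] ptr=5 lookahead=) remaining=[) / id ) $]
Step 9: reduce F->num. Stack=[E - ( ( F] ptr=5 lookahead=) remaining=[) / id ) $]
Step 10: reduce T->F. Stack=[E - ( ( T] ptr=5 lookahead=) remaining=[) / id ) $]
Step 11: reduce E->T. Stack=[E - ( ( E] ptr=5 lookahead=) remaining=[) / id ) $]
Step 12: shift ). Stack=[E - ( ( E )] ptr=6 lookahead=/ remaining=[/ id ) $]
Step 13: reduce F->( E ). Stack=[E - ( F] ptr=6 lookahead=/ remaining=[/ id ) $]
Step 14: reduce T->F. Stack=[E - ( T] ptr=6 lookahead=/ remaining=[/ id ) $]
Step 15: shift /. Stack=[E - ( T /] ptr=7 lookahead=id remaining=[id ) $]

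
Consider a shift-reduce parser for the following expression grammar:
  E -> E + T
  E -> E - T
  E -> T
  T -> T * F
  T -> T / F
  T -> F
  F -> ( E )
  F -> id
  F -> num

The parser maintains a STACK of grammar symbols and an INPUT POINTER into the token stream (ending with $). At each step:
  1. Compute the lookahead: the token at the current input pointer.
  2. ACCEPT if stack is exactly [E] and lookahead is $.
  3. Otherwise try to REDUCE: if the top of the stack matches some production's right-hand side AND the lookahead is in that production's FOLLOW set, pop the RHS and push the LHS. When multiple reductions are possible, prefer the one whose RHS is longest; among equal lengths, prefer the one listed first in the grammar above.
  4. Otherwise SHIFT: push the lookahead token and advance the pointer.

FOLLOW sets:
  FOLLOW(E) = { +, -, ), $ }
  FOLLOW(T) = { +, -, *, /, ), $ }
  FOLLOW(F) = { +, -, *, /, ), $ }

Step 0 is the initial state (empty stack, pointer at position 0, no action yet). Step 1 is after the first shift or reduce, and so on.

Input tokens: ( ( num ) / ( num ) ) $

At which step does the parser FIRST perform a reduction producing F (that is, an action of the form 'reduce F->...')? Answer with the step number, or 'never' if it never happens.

Answer: 4

Derivation:
Step 1: shift (. Stack=[(] ptr=1 lookahead=( remaining=[( num ) / ( num ) ) $]
Step 2: shift (. Stack=[( (] ptr=2 lookahead=num remaining=[num ) / ( num ) ) $]
Step 3: shift num. Stack=[( ( num] ptr=3 lookahead=) remaining=[) / ( num ) ) $]
Step 4: reduce F->num. Stack=[( ( F] ptr=3 lookahead=) remaining=[) / ( num ) ) $]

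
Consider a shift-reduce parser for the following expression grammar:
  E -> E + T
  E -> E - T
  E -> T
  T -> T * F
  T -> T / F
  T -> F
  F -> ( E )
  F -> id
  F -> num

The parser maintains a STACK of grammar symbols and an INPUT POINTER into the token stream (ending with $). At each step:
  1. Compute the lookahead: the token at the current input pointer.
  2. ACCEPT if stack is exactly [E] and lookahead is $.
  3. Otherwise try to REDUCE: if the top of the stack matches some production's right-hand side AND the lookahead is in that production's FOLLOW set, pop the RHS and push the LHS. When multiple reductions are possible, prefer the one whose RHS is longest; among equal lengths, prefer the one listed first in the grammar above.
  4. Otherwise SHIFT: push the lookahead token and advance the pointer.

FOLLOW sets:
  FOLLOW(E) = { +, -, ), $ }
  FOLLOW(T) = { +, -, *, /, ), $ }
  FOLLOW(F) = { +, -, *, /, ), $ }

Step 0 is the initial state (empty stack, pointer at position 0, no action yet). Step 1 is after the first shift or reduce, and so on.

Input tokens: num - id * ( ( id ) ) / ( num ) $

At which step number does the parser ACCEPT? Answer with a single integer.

Answer: 33

Derivation:
Step 1: shift num. Stack=[num] ptr=1 lookahead=- remaining=[- id * ( ( id ) ) / ( num ) $]
Step 2: reduce F->num. Stack=[F] ptr=1 lookahead=- remaining=[- id * ( ( id ) ) / ( num ) $]
Step 3: reduce T->F. Stack=[T] ptr=1 lookahead=- remaining=[- id * ( ( id ) ) / ( num ) $]
Step 4: reduce E->T. Stack=[E] ptr=1 lookahead=- remaining=[- id * ( ( id ) ) / ( num ) $]
Step 5: shift -. Stack=[E -] ptr=2 lookahead=id remaining=[id * ( ( id ) ) / ( num ) $]
Step 6: shift id. Stack=[E - id] ptr=3 lookahead=* remaining=[* ( ( id ) ) / ( num ) $]
Step 7: reduce F->id. Stack=[E - F] ptr=3 lookahead=* remaining=[* ( ( id ) ) / ( num ) $]
Step 8: reduce T->F. Stack=[E - T] ptr=3 lookahead=* remaining=[* ( ( id ) ) / ( num ) $]
Step 9: shift *. Stack=[E - T *] ptr=4 lookahead=( remaining=[( ( id ) ) / ( num ) $]
Step 10: shift (. Stack=[E - T * (] ptr=5 lookahead=( remaining=[( id ) ) / ( num ) $]
Step 11: shift (. Stack=[E - T * ( (] ptr=6 lookahead=id remaining=[id ) ) / ( num ) $]
Step 12: shift id. Stack=[E - T * ( ( id] ptr=7 lookahead=) remaining=[) ) / ( num ) $]
Step 13: reduce F->id. Stack=[E - T * ( ( F] ptr=7 lookahead=) remaining=[) ) / ( num ) $]
Step 14: reduce T->F. Stack=[E - T * ( ( T] ptr=7 lookahead=) remaining=[) ) / ( num ) $]
Step 15: reduce E->T. Stack=[E - T * ( ( E] ptr=7 lookahead=) remaining=[) ) / ( num ) $]
Step 16: shift ). Stack=[E - T * ( ( E )] ptr=8 lookahead=) remaining=[) / ( num ) $]
Step 17: reduce F->( E ). Stack=[E - T * ( F] ptr=8 lookahead=) remaining=[) / ( num ) $]
Step 18: reduce T->F. Stack=[E - T * ( T] ptr=8 lookahead=) remaining=[) / ( num ) $]
Step 19: reduce E->T. Stack=[E - T * ( E] ptr=8 lookahead=) remaining=[) / ( num ) $]
Step 20: shift ). Stack=[E - T * ( E )] ptr=9 lookahead=/ remaining=[/ ( num ) $]
Step 21: reduce F->( E ). Stack=[E - T * F] ptr=9 lookahead=/ remaining=[/ ( num ) $]
Step 22: reduce T->T * F. Stack=[E - T] ptr=9 lookahead=/ remaining=[/ ( num ) $]
Step 23: shift /. Stack=[E - T /] ptr=10 lookahead=( remaining=[( num ) $]
Step 24: shift (. Stack=[E - T / (] ptr=11 lookahead=num remaining=[num ) $]
Step 25: shift num. Stack=[E - T / ( num] ptr=12 lookahead=) remaining=[) $]
Step 26: reduce F->num. Stack=[E - T / ( F] ptr=12 lookahead=) remaining=[) $]
Step 27: reduce T->F. Stack=[E - T / ( T] ptr=12 lookahead=) remaining=[) $]
Step 28: reduce E->T. Stack=[E - T / ( E] ptr=12 lookahead=) remaining=[) $]
Step 29: shift ). Stack=[E - T / ( E )] ptr=13 lookahead=$ remaining=[$]
Step 30: reduce F->( E ). Stack=[E - T / F] ptr=13 lookahead=$ remaining=[$]
Step 31: reduce T->T / F. Stack=[E - T] ptr=13 lookahead=$ remaining=[$]
Step 32: reduce E->E - T. Stack=[E] ptr=13 lookahead=$ remaining=[$]
Step 33: accept. Stack=[E] ptr=13 lookahead=$ remaining=[$]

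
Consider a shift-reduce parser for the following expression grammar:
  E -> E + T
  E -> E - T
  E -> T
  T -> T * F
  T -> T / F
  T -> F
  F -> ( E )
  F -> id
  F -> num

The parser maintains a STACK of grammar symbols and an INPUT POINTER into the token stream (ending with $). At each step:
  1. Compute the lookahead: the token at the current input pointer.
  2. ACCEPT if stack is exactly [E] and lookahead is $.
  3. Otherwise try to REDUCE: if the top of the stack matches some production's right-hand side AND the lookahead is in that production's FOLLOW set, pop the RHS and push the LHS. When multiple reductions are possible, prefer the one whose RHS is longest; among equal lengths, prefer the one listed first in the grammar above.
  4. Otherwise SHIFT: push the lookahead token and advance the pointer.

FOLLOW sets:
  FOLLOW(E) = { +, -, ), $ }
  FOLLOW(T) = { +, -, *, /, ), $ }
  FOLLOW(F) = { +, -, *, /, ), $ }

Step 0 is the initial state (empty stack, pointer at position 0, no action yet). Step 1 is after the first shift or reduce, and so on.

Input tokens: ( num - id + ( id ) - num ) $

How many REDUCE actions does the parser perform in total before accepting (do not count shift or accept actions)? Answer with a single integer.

Step 1: shift (. Stack=[(] ptr=1 lookahead=num remaining=[num - id + ( id ) - num ) $]
Step 2: shift num. Stack=[( num] ptr=2 lookahead=- remaining=[- id + ( id ) - num ) $]
Step 3: reduce F->num. Stack=[( F] ptr=2 lookahead=- remaining=[- id + ( id ) - num ) $]
Step 4: reduce T->F. Stack=[( T] ptr=2 lookahead=- remaining=[- id + ( id ) - num ) $]
Step 5: reduce E->T. Stack=[( E] ptr=2 lookahead=- remaining=[- id + ( id ) - num ) $]
Step 6: shift -. Stack=[( E -] ptr=3 lookahead=id remaining=[id + ( id ) - num ) $]
Step 7: shift id. Stack=[( E - id] ptr=4 lookahead=+ remaining=[+ ( id ) - num ) $]
Step 8: reduce F->id. Stack=[( E - F] ptr=4 lookahead=+ remaining=[+ ( id ) - num ) $]
Step 9: reduce T->F. Stack=[( E - T] ptr=4 lookahead=+ remaining=[+ ( id ) - num ) $]
Step 10: reduce E->E - T. Stack=[( E] ptr=4 lookahead=+ remaining=[+ ( id ) - num ) $]
Step 11: shift +. Stack=[( E +] ptr=5 lookahead=( remaining=[( id ) - num ) $]
Step 12: shift (. Stack=[( E + (] ptr=6 lookahead=id remaining=[id ) - num ) $]
Step 13: shift id. Stack=[( E + ( id] ptr=7 lookahead=) remaining=[) - num ) $]
Step 14: reduce F->id. Stack=[( E + ( F] ptr=7 lookahead=) remaining=[) - num ) $]
Step 15: reduce T->F. Stack=[( E + ( T] ptr=7 lookahead=) remaining=[) - num ) $]
Step 16: reduce E->T. Stack=[( E + ( E] ptr=7 lookahead=) remaining=[) - num ) $]
Step 17: shift ). Stack=[( E + ( E )] ptr=8 lookahead=- remaining=[- num ) $]
Step 18: reduce F->( E ). Stack=[( E + F] ptr=8 lookahead=- remaining=[- num ) $]
Step 19: reduce T->F. Stack=[( E + T] ptr=8 lookahead=- remaining=[- num ) $]
Step 20: reduce E->E + T. Stack=[( E] ptr=8 lookahead=- remaining=[- num ) $]
Step 21: shift -. Stack=[( E -] ptr=9 lookahead=num remaining=[num ) $]
Step 22: shift num. Stack=[( E - num] ptr=10 lookahead=) remaining=[) $]
Step 23: reduce F->num. Stack=[( E - F] ptr=10 lookahead=) remaining=[) $]
Step 24: reduce T->F. Stack=[( E - T] ptr=10 lookahead=) remaining=[) $]
Step 25: reduce E->E - T. Stack=[( E] ptr=10 lookahead=) remaining=[) $]
Step 26: shift ). Stack=[( E )] ptr=11 lookahead=$ remaining=[$]
Step 27: reduce F->( E ). Stack=[F] ptr=11 lookahead=$ remaining=[$]
Step 28: reduce T->F. Stack=[T] ptr=11 lookahead=$ remaining=[$]
Step 29: reduce E->T. Stack=[E] ptr=11 lookahead=$ remaining=[$]
Step 30: accept. Stack=[E] ptr=11 lookahead=$ remaining=[$]

Answer: 18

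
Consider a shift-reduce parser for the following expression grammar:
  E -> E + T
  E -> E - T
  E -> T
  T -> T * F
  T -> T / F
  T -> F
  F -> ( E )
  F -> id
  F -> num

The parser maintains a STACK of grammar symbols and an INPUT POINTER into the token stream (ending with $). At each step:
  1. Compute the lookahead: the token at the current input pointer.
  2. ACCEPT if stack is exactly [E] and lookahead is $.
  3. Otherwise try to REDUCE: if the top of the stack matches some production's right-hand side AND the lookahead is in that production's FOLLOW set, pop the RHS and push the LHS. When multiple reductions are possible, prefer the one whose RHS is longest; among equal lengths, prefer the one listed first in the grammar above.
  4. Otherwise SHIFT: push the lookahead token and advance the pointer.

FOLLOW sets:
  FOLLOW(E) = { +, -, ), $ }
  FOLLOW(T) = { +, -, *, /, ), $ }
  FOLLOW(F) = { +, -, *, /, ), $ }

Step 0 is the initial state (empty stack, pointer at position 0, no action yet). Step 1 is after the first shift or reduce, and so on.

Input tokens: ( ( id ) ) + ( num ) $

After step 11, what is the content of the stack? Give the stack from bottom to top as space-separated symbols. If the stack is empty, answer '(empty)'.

Step 1: shift (. Stack=[(] ptr=1 lookahead=( remaining=[( id ) ) + ( num ) $]
Step 2: shift (. Stack=[( (] ptr=2 lookahead=id remaining=[id ) ) + ( num ) $]
Step 3: shift id. Stack=[( ( id] ptr=3 lookahead=) remaining=[) ) + ( num ) $]
Step 4: reduce F->id. Stack=[( ( F] ptr=3 lookahead=) remaining=[) ) + ( num ) $]
Step 5: reduce T->F. Stack=[( ( T] ptr=3 lookahead=) remaining=[) ) + ( num ) $]
Step 6: reduce E->T. Stack=[( ( E] ptr=3 lookahead=) remaining=[) ) + ( num ) $]
Step 7: shift ). Stack=[( ( E )] ptr=4 lookahead=) remaining=[) + ( num ) $]
Step 8: reduce F->( E ). Stack=[( F] ptr=4 lookahead=) remaining=[) + ( num ) $]
Step 9: reduce T->F. Stack=[( T] ptr=4 lookahead=) remaining=[) + ( num ) $]
Step 10: reduce E->T. Stack=[( E] ptr=4 lookahead=) remaining=[) + ( num ) $]
Step 11: shift ). Stack=[( E )] ptr=5 lookahead=+ remaining=[+ ( num ) $]

Answer: ( E )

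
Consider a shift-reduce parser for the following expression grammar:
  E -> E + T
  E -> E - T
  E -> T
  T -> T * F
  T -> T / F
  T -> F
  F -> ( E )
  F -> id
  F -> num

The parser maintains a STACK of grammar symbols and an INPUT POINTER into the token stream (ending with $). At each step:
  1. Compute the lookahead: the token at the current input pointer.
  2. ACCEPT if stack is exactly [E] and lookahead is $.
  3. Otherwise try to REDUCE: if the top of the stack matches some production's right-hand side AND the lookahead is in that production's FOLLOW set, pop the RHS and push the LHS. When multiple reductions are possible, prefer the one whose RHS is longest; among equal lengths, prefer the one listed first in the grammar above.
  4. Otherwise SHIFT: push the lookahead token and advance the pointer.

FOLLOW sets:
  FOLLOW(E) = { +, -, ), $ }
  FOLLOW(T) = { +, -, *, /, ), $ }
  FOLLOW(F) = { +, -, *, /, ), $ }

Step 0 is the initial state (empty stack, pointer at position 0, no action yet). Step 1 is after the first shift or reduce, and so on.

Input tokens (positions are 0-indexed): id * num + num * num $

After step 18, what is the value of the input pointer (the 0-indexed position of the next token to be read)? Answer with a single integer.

Answer: 7

Derivation:
Step 1: shift id. Stack=[id] ptr=1 lookahead=* remaining=[* num + num * num $]
Step 2: reduce F->id. Stack=[F] ptr=1 lookahead=* remaining=[* num + num * num $]
Step 3: reduce T->F. Stack=[T] ptr=1 lookahead=* remaining=[* num + num * num $]
Step 4: shift *. Stack=[T *] ptr=2 lookahead=num remaining=[num + num * num $]
Step 5: shift num. Stack=[T * num] ptr=3 lookahead=+ remaining=[+ num * num $]
Step 6: reduce F->num. Stack=[T * F] ptr=3 lookahead=+ remaining=[+ num * num $]
Step 7: reduce T->T * F. Stack=[T] ptr=3 lookahead=+ remaining=[+ num * num $]
Step 8: reduce E->T. Stack=[E] ptr=3 lookahead=+ remaining=[+ num * num $]
Step 9: shift +. Stack=[E +] ptr=4 lookahead=num remaining=[num * num $]
Step 10: shift num. Stack=[E + num] ptr=5 lookahead=* remaining=[* num $]
Step 11: reduce F->num. Stack=[E + F] ptr=5 lookahead=* remaining=[* num $]
Step 12: reduce T->F. Stack=[E + T] ptr=5 lookahead=* remaining=[* num $]
Step 13: shift *. Stack=[E + T *] ptr=6 lookahead=num remaining=[num $]
Step 14: shift num. Stack=[E + T * num] ptr=7 lookahead=$ remaining=[$]
Step 15: reduce F->num. Stack=[E + T * F] ptr=7 lookahead=$ remaining=[$]
Step 16: reduce T->T * F. Stack=[E + T] ptr=7 lookahead=$ remaining=[$]
Step 17: reduce E->E + T. Stack=[E] ptr=7 lookahead=$ remaining=[$]
Step 18: accept. Stack=[E] ptr=7 lookahead=$ remaining=[$]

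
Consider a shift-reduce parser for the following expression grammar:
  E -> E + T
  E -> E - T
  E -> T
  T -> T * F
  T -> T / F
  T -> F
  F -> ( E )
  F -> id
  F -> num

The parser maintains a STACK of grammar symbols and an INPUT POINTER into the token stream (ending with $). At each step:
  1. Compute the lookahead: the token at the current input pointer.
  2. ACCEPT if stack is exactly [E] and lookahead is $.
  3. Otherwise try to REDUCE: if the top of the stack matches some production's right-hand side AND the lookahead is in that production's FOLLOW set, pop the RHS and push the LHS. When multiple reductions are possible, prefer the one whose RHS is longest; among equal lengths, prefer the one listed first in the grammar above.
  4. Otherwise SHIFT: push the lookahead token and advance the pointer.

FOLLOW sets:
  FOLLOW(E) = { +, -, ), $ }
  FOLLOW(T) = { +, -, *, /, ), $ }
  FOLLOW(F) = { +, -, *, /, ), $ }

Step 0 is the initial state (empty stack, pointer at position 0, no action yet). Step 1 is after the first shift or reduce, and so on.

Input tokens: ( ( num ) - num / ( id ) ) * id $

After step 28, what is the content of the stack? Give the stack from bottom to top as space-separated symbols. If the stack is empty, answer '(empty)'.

Step 1: shift (. Stack=[(] ptr=1 lookahead=( remaining=[( num ) - num / ( id ) ) * id $]
Step 2: shift (. Stack=[( (] ptr=2 lookahead=num remaining=[num ) - num / ( id ) ) * id $]
Step 3: shift num. Stack=[( ( num] ptr=3 lookahead=) remaining=[) - num / ( id ) ) * id $]
Step 4: reduce F->num. Stack=[( ( F] ptr=3 lookahead=) remaining=[) - num / ( id ) ) * id $]
Step 5: reduce T->F. Stack=[( ( T] ptr=3 lookahead=) remaining=[) - num / ( id ) ) * id $]
Step 6: reduce E->T. Stack=[( ( E] ptr=3 lookahead=) remaining=[) - num / ( id ) ) * id $]
Step 7: shift ). Stack=[( ( E )] ptr=4 lookahead=- remaining=[- num / ( id ) ) * id $]
Step 8: reduce F->( E ). Stack=[( F] ptr=4 lookahead=- remaining=[- num / ( id ) ) * id $]
Step 9: reduce T->F. Stack=[( T] ptr=4 lookahead=- remaining=[- num / ( id ) ) * id $]
Step 10: reduce E->T. Stack=[( E] ptr=4 lookahead=- remaining=[- num / ( id ) ) * id $]
Step 11: shift -. Stack=[( E -] ptr=5 lookahead=num remaining=[num / ( id ) ) * id $]
Step 12: shift num. Stack=[( E - num] ptr=6 lookahead=/ remaining=[/ ( id ) ) * id $]
Step 13: reduce F->num. Stack=[( E - F] ptr=6 lookahead=/ remaining=[/ ( id ) ) * id $]
Step 14: reduce T->F. Stack=[( E - T] ptr=6 lookahead=/ remaining=[/ ( id ) ) * id $]
Step 15: shift /. Stack=[( E - T /] ptr=7 lookahead=( remaining=[( id ) ) * id $]
Step 16: shift (. Stack=[( E - T / (] ptr=8 lookahead=id remaining=[id ) ) * id $]
Step 17: shift id. Stack=[( E - T / ( id] ptr=9 lookahead=) remaining=[) ) * id $]
Step 18: reduce F->id. Stack=[( E - T / ( F] ptr=9 lookahead=) remaining=[) ) * id $]
Step 19: reduce T->F. Stack=[( E - T / ( T] ptr=9 lookahead=) remaining=[) ) * id $]
Step 20: reduce E->T. Stack=[( E - T / ( E] ptr=9 lookahead=) remaining=[) ) * id $]
Step 21: shift ). Stack=[( E - T / ( E )] ptr=10 lookahead=) remaining=[) * id $]
Step 22: reduce F->( E ). Stack=[( E - T / F] ptr=10 lookahead=) remaining=[) * id $]
Step 23: reduce T->T / F. Stack=[( E - T] ptr=10 lookahead=) remaining=[) * id $]
Step 24: reduce E->E - T. Stack=[( E] ptr=10 lookahead=) remaining=[) * id $]
Step 25: shift ). Stack=[( E )] ptr=11 lookahead=* remaining=[* id $]
Step 26: reduce F->( E ). Stack=[F] ptr=11 lookahead=* remaining=[* id $]
Step 27: reduce T->F. Stack=[T] ptr=11 lookahead=* remaining=[* id $]
Step 28: shift *. Stack=[T *] ptr=12 lookahead=id remaining=[id $]

Answer: T *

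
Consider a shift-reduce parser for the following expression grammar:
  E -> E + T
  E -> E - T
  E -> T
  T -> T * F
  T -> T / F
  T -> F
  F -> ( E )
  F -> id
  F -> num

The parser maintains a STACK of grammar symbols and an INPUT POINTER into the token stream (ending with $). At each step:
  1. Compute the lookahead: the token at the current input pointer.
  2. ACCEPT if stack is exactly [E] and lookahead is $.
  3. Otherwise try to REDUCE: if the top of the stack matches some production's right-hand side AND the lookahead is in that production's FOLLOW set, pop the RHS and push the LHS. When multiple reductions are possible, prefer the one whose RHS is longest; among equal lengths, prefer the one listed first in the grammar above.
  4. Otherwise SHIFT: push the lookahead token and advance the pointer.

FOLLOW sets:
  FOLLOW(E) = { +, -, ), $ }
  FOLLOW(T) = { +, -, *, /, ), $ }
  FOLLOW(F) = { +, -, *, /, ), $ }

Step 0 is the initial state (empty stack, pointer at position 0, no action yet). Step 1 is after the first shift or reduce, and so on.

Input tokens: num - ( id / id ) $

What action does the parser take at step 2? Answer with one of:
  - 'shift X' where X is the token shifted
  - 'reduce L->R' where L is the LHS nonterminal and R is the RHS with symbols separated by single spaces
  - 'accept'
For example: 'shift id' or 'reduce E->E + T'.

Step 1: shift num. Stack=[num] ptr=1 lookahead=- remaining=[- ( id / id ) $]
Step 2: reduce F->num. Stack=[F] ptr=1 lookahead=- remaining=[- ( id / id ) $]

Answer: reduce F->num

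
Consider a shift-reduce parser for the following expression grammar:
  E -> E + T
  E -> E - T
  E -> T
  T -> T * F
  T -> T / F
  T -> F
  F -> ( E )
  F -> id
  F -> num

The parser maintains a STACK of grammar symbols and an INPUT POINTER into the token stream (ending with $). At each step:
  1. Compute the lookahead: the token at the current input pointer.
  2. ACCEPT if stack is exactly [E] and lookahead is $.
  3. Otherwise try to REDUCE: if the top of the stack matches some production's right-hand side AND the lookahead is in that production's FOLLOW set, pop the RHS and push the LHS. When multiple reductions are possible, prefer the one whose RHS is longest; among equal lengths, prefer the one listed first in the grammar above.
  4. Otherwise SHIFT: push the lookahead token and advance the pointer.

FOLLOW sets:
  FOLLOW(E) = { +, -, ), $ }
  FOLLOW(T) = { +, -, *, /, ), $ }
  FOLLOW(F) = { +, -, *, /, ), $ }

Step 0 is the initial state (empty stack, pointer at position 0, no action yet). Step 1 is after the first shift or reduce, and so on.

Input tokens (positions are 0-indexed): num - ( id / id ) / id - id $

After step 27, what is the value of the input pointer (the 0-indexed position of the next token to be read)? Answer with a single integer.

Step 1: shift num. Stack=[num] ptr=1 lookahead=- remaining=[- ( id / id ) / id - id $]
Step 2: reduce F->num. Stack=[F] ptr=1 lookahead=- remaining=[- ( id / id ) / id - id $]
Step 3: reduce T->F. Stack=[T] ptr=1 lookahead=- remaining=[- ( id / id ) / id - id $]
Step 4: reduce E->T. Stack=[E] ptr=1 lookahead=- remaining=[- ( id / id ) / id - id $]
Step 5: shift -. Stack=[E -] ptr=2 lookahead=( remaining=[( id / id ) / id - id $]
Step 6: shift (. Stack=[E - (] ptr=3 lookahead=id remaining=[id / id ) / id - id $]
Step 7: shift id. Stack=[E - ( id] ptr=4 lookahead=/ remaining=[/ id ) / id - id $]
Step 8: reduce F->id. Stack=[E - ( F] ptr=4 lookahead=/ remaining=[/ id ) / id - id $]
Step 9: reduce T->F. Stack=[E - ( T] ptr=4 lookahead=/ remaining=[/ id ) / id - id $]
Step 10: shift /. Stack=[E - ( T /] ptr=5 lookahead=id remaining=[id ) / id - id $]
Step 11: shift id. Stack=[E - ( T / id] ptr=6 lookahead=) remaining=[) / id - id $]
Step 12: reduce F->id. Stack=[E - ( T / F] ptr=6 lookahead=) remaining=[) / id - id $]
Step 13: reduce T->T / F. Stack=[E - ( T] ptr=6 lookahead=) remaining=[) / id - id $]
Step 14: reduce E->T. Stack=[E - ( E] ptr=6 lookahead=) remaining=[) / id - id $]
Step 15: shift ). Stack=[E - ( E )] ptr=7 lookahead=/ remaining=[/ id - id $]
Step 16: reduce F->( E ). Stack=[E - F] ptr=7 lookahead=/ remaining=[/ id - id $]
Step 17: reduce T->F. Stack=[E - T] ptr=7 lookahead=/ remaining=[/ id - id $]
Step 18: shift /. Stack=[E - T /] ptr=8 lookahead=id remaining=[id - id $]
Step 19: shift id. Stack=[E - T / id] ptr=9 lookahead=- remaining=[- id $]
Step 20: reduce F->id. Stack=[E - T / F] ptr=9 lookahead=- remaining=[- id $]
Step 21: reduce T->T / F. Stack=[E - T] ptr=9 lookahead=- remaining=[- id $]
Step 22: reduce E->E - T. Stack=[E] ptr=9 lookahead=- remaining=[- id $]
Step 23: shift -. Stack=[E -] ptr=10 lookahead=id remaining=[id $]
Step 24: shift id. Stack=[E - id] ptr=11 lookahead=$ remaining=[$]
Step 25: reduce F->id. Stack=[E - F] ptr=11 lookahead=$ remaining=[$]
Step 26: reduce T->F. Stack=[E - T] ptr=11 lookahead=$ remaining=[$]
Step 27: reduce E->E - T. Stack=[E] ptr=11 lookahead=$ remaining=[$]

Answer: 11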